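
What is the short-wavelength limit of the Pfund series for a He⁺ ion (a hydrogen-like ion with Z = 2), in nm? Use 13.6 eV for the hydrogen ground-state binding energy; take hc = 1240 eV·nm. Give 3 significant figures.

The Pfund series has lower level n_f = 5; the series limit corresponds to n_i → ∞.
ΔE_max = 13.6 × 4 / 5² = 2.176 eV.
λ_min = 1240 / 2.176 = 570 nm.

570 nm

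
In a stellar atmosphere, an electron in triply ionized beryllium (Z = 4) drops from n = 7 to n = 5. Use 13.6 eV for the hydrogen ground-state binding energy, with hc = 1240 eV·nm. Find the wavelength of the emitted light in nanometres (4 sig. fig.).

For Z = 4 the level energies scale as Z², so the effective Rydberg energy is 13.6 × 16 = 217.6 eV.
ΔE = 217.6 × (1/5² − 1/7²) = 217.6 × 0.01959 = 4.263 eV.
λ = hc/ΔE = 1240 / 4.263 = 290.9 nm.

290.9 nm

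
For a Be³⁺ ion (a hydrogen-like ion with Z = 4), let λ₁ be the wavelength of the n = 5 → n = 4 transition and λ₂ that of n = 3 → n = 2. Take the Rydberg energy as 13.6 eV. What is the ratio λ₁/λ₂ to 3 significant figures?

λ ∝ 1/ΔE ∝ 1/(1/n_f² − 1/n_i²), and the Z² and hc factors cancel in the ratio.
λ₁/λ₂ = (1/2² − 1/3²)/(1/4² − 1/5²) = 0.1389/0.02250 = 6.17.

6.17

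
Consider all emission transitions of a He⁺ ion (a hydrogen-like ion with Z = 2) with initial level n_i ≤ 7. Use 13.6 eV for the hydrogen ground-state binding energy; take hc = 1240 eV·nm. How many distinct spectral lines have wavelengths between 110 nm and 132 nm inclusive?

Enumerate all n_i → n_f pairs with 1 ≤ n_f < n_i ≤ 7 and compute λ = 1240 / [13.6·4·(1/n_f² − 1/n_i²)].
Lines falling in [110, 132] nm: 4→2 (121.6 nm).

1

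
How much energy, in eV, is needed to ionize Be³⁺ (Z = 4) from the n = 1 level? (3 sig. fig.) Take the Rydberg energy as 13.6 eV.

218 eV

E_n = −13.6 Z²/n² = −217.6/n² eV for Z = 4.
E_1 = −217.6/1 = −218 eV, so ionization (to E = 0) requires 218 eV.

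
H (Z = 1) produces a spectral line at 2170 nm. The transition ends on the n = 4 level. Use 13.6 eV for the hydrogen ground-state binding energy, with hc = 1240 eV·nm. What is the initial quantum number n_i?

The photon energy is ΔE = hc/λ = 1240 / 2170 = 0.5714 eV.
With Z = 1, ΔE = 13.60 × (1/n_f² − 1/n_i²), so 1/n_f² − 1/n_i² = 0.04202.
With n_f = 4: 1/n_i² = 1/16 − 0.04202 = 0.02048, so n_i ≈ 6.99.

n_i = 7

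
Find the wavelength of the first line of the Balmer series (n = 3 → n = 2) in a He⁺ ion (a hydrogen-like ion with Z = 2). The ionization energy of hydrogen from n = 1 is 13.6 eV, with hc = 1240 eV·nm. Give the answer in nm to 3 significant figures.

164 nm

The Balmer series terminates on n_f = 2; the first line has n_i = 2+1 = 3.
ΔE = 54.40 × (1/2² − 1/3²) = 7.556 eV.
λ = 1240 / 7.556 = 164 nm.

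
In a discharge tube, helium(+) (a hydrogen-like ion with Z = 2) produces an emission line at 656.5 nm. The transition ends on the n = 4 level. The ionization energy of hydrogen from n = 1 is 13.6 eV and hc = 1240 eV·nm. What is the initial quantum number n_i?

The photon energy is ΔE = hc/λ = 1240 / 656.5 = 1.889 eV.
With Z = 2, ΔE = 54.40 × (1/n_f² − 1/n_i²), so 1/n_f² − 1/n_i² = 0.03472.
With n_f = 4: 1/n_i² = 1/16 − 0.03472 = 0.02778, so n_i ≈ 6.00.

n_i = 6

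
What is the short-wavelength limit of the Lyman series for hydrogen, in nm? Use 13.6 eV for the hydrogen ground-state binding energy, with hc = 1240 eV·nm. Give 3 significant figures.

The Lyman series has lower level n_f = 1; the series limit corresponds to n_i → ∞.
ΔE_max = 13.6 × 1 / 1² = 13.60 eV.
λ_min = 1240 / 13.60 = 91.2 nm.

91.2 nm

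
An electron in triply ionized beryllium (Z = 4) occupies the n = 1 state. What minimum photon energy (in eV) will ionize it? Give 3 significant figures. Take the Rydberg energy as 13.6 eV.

218 eV

E_n = −13.6 Z²/n² = −217.6/n² eV for Z = 4.
E_1 = −217.6/1 = −218 eV, so ionization (to E = 0) requires 218 eV.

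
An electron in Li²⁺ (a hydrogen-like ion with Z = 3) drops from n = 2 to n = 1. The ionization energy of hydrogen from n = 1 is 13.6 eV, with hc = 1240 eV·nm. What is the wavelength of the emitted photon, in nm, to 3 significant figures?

For Z = 3 the level energies scale as Z², so the effective Rydberg energy is 13.6 × 9 = 122.4 eV.
ΔE = 122.4 × (1/1² − 1/2²) = 122.4 × 0.7500 = 91.80 eV.
λ = hc/ΔE = 1240 / 91.80 = 13.5 nm.

13.5 nm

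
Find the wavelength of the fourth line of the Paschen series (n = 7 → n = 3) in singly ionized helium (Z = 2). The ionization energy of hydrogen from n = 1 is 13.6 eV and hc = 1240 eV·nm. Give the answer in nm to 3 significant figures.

The Paschen series terminates on n_f = 3; the fourth line has n_i = 3+4 = 7.
ΔE = 54.40 × (1/3² − 1/7²) = 4.934 eV.
λ = 1240 / 4.934 = 251 nm.

251 nm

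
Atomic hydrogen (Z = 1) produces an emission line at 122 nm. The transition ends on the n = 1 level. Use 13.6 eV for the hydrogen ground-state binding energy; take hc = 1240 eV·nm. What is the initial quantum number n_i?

The photon energy is ΔE = hc/λ = 1240 / 122 = 10.16 eV.
With Z = 1, ΔE = 13.60 × (1/n_f² − 1/n_i²), so 1/n_f² − 1/n_i² = 0.7473.
With n_f = 1: 1/n_i² = 1/1 − 0.7473 = 0.2527, so n_i ≈ 1.99.

n_i = 2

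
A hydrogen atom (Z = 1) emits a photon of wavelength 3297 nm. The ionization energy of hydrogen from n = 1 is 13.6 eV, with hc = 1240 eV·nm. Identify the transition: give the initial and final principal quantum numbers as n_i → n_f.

n_i = 9, n_f = 5

The photon energy is ΔE = hc/λ = 1240 / 3297 = 0.3761 eV.
With Z = 1, ΔE = 13.60 × (1/n_f² − 1/n_i²), so 1/n_f² − 1/n_i² = 0.02765.
Trying n_f = 5 gives 1/n_i² = 0.01235, i.e. n_i ≈ 9; this pair matches.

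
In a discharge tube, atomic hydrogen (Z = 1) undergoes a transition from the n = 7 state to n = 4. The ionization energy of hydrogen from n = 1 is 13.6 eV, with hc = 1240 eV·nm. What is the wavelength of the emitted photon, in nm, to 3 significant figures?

ΔE = 13.60 × (1/4² − 1/7²) = 13.60 × 0.04209 = 0.5724 eV.
λ = hc/ΔE = 1240 / 0.5724 = 2170 nm.
This line belongs to the Brackett series.

2170 nm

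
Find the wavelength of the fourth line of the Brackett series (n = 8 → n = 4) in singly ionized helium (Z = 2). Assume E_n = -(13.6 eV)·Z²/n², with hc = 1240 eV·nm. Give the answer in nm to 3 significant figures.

486 nm

The Brackett series terminates on n_f = 4; the fourth line has n_i = 4+4 = 8.
ΔE = 54.40 × (1/4² − 1/8²) = 2.550 eV.
λ = 1240 / 2.550 = 486 nm.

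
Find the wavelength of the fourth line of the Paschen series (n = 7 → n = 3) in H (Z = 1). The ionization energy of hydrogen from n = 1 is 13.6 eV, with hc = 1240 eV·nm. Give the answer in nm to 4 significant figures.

The Paschen series terminates on n_f = 3; the fourth line has n_i = 3+4 = 7.
ΔE = 13.60 × (1/3² − 1/7²) = 1.234 eV.
λ = 1240 / 1.234 = 1005 nm.

1005 nm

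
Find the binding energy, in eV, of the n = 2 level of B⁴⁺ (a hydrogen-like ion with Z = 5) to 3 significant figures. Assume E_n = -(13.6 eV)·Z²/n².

85.0 eV

E_n = −13.6 Z²/n² = −340.0/n² eV for Z = 5.
E_2 = −340.0/4 = −85.0 eV, so ionization (to E = 0) requires 85.0 eV.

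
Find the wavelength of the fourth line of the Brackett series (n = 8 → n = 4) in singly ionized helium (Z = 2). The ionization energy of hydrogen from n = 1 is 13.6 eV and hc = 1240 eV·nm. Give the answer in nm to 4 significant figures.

The Brackett series terminates on n_f = 4; the fourth line has n_i = 4+4 = 8.
ΔE = 54.40 × (1/4² − 1/8²) = 2.550 eV.
λ = 1240 / 2.550 = 486.3 nm.

486.3 nm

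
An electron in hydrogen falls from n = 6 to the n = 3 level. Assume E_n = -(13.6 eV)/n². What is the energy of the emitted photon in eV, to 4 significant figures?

E_6 = −13.60/36 = −0.3778 eV and E_3 = −13.60/9 = −1.511 eV.
The photon energy is |E_6 − E_3| = 1.133 eV.

1.133 eV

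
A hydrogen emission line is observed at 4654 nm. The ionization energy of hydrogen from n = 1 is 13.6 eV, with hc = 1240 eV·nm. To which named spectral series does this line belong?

Pfund

ΔE = 1240/4654 = 0.2664 eV.
This matches 13.6 × (1/5² − 1/7²), so n_f = 5: the Pfund series.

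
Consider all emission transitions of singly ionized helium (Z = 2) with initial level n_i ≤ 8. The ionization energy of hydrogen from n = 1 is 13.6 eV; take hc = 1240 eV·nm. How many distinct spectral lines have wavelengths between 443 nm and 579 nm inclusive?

3

Enumerate all n_i → n_f pairs with 1 ≤ n_f < n_i ≤ 8 and compute λ = 1240 / [13.6·4·(1/n_f² − 1/n_i²)].
Lines falling in [443, 579] nm: 4→3 (468.9 nm), 8→4 (486.3 nm), 7→4 (541.5 nm).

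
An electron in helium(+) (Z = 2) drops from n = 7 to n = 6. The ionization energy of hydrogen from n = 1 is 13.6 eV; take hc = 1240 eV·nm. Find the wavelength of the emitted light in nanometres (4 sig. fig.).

For Z = 2 the level energies scale as Z², so the effective Rydberg energy is 13.6 × 4 = 54.40 eV.
ΔE = 54.40 × (1/6² − 1/7²) = 54.40 × 0.007370 = 0.4009 eV.
λ = hc/ΔE = 1240 / 0.4009 = 3093 nm.

3093 nm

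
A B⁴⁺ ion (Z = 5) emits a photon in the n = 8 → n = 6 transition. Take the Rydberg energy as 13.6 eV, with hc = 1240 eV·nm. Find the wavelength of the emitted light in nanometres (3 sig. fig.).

300 nm

For Z = 5 the level energies scale as Z², so the effective Rydberg energy is 13.6 × 25 = 340.0 eV.
ΔE = 340.0 × (1/6² − 1/8²) = 340.0 × 0.01215 = 4.132 eV.
λ = hc/ΔE = 1240 / 4.132 = 300 nm.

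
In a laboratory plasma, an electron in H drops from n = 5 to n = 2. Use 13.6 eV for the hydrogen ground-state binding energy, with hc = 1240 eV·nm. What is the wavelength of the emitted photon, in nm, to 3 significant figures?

434 nm

ΔE = 13.60 × (1/2² − 1/5²) = 13.60 × 0.2100 = 2.856 eV.
λ = hc/ΔE = 1240 / 2.856 = 434 nm.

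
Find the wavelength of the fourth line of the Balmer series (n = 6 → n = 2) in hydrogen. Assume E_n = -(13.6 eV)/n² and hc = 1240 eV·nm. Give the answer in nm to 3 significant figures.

410 nm

The Balmer series terminates on n_f = 2; the fourth line has n_i = 2+4 = 6.
ΔE = 13.60 × (1/2² − 1/6²) = 3.022 eV.
λ = 1240 / 3.022 = 410 nm.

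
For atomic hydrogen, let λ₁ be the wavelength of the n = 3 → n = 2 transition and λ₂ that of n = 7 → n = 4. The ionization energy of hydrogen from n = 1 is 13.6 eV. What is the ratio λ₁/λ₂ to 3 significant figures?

0.303

λ ∝ 1/ΔE ∝ 1/(1/n_f² − 1/n_i²), and the Z² and hc factors cancel in the ratio.
λ₁/λ₂ = (1/4² − 1/7²)/(1/2² − 1/3²) = 0.04209/0.1389 = 0.303.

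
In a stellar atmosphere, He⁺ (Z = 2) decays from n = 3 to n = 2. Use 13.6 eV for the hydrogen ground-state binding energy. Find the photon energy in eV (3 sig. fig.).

The Bohr energies scale as Z², so for Z = 2: E_n = −54.40/n² eV.
E_3 = −54.40/9 = −6.044 eV and E_2 = −54.40/4 = −13.60 eV.
The photon energy is |E_3 − E_2| = 7.56 eV.

7.56 eV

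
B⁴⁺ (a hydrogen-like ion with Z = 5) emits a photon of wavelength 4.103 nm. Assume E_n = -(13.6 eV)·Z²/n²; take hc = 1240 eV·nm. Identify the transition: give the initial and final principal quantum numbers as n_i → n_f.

The photon energy is ΔE = hc/λ = 1240 / 4.103 = 302.2 eV.
With Z = 5, ΔE = 340.0 × (1/n_f² − 1/n_i²), so 1/n_f² − 1/n_i² = 0.8889.
Trying n_f = 1 gives 1/n_i² = 0.1111, i.e. n_i ≈ 3; this pair matches.

n_i = 3, n_f = 1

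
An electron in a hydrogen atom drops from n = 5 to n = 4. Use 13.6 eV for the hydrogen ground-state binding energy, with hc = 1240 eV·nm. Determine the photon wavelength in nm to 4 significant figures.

4052 nm

ΔE = 13.60 × (1/4² − 1/5²) = 13.60 × 0.02250 = 0.3060 eV.
λ = hc/ΔE = 1240 / 0.3060 = 4052 nm.
This line belongs to the Brackett series.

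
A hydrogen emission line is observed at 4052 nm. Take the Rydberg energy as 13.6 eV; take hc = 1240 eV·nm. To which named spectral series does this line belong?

Brackett

ΔE = 1240/4052 = 0.3060 eV.
This matches 13.6 × (1/4² − 1/5²), so n_f = 4: the Brackett series.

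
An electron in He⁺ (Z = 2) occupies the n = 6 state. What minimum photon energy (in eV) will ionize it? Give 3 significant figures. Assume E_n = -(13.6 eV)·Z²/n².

1.51 eV

E_n = −13.6 Z²/n² = −54.40/n² eV for Z = 2.
E_6 = −54.40/36 = −1.51 eV, so ionization (to E = 0) requires 1.51 eV.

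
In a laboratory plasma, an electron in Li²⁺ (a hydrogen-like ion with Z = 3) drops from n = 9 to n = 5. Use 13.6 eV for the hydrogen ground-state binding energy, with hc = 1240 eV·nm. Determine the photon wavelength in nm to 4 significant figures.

366.3 nm

For Z = 3 the level energies scale as Z², so the effective Rydberg energy is 13.6 × 9 = 122.4 eV.
ΔE = 122.4 × (1/5² − 1/9²) = 122.4 × 0.02765 = 3.385 eV.
λ = hc/ΔE = 1240 / 3.385 = 366.3 nm.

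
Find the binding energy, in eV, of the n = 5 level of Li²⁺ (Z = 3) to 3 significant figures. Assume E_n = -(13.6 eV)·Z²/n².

4.90 eV

E_n = −13.6 Z²/n² = −122.4/n² eV for Z = 3.
E_5 = −122.4/25 = −4.90 eV, so ionization (to E = 0) requires 4.90 eV.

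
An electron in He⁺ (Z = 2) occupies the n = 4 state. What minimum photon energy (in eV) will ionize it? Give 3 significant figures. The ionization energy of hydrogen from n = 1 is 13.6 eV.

E_n = −13.6 Z²/n² = −54.40/n² eV for Z = 2.
E_4 = −54.40/16 = −3.40 eV, so ionization (to E = 0) requires 3.40 eV.

3.40 eV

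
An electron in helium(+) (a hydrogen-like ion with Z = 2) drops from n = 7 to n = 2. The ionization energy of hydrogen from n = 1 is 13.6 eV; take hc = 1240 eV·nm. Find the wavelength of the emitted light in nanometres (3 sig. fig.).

For Z = 2 the level energies scale as Z², so the effective Rydberg energy is 13.6 × 4 = 54.40 eV.
ΔE = 54.40 × (1/2² − 1/7²) = 54.40 × 0.2296 = 12.49 eV.
λ = hc/ΔE = 1240 / 12.49 = 99.3 nm.

99.3 nm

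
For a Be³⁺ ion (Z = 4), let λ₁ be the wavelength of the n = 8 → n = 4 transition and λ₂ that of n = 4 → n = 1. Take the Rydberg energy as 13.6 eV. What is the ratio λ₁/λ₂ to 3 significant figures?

20.0

λ ∝ 1/ΔE ∝ 1/(1/n_f² − 1/n_i²), and the Z² and hc factors cancel in the ratio.
λ₁/λ₂ = (1/1² − 1/4²)/(1/4² − 1/8²) = 0.9375/0.04688 = 20.0.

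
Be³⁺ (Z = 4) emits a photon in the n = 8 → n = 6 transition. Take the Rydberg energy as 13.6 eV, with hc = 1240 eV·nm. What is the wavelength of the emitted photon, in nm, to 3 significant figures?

469 nm

For Z = 4 the level energies scale as Z², so the effective Rydberg energy is 13.6 × 16 = 217.6 eV.
ΔE = 217.6 × (1/6² − 1/8²) = 217.6 × 0.01215 = 2.644 eV.
λ = hc/ΔE = 1240 / 2.644 = 469 nm.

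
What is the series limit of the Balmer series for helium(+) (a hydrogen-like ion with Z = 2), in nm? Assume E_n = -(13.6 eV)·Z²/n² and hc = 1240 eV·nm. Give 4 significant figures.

The Balmer series has lower level n_f = 2; the series limit corresponds to n_i → ∞.
ΔE_max = 13.6 × 4 / 2² = 13.60 eV.
λ_min = 1240 / 13.60 = 91.18 nm.

91.18 nm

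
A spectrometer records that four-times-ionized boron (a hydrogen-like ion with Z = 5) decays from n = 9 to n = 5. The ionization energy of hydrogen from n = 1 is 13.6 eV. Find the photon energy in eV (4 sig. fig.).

9.402 eV

The Bohr energies scale as Z², so for Z = 5: E_n = −340.0/n² eV.
E_9 = −340.0/81 = −4.198 eV and E_5 = −340.0/25 = −13.60 eV.
The photon energy is |E_9 − E_5| = 9.402 eV.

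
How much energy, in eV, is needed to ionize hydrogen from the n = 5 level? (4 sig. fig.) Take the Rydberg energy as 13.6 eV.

E_5 = −13.60/25 = −0.5440 eV, so ionization (to E = 0) requires 0.5440 eV.

0.5440 eV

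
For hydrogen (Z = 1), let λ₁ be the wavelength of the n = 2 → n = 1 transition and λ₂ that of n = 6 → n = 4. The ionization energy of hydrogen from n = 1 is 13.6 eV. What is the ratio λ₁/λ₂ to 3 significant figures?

λ ∝ 1/ΔE ∝ 1/(1/n_f² − 1/n_i²), and the Z² and hc factors cancel in the ratio.
λ₁/λ₂ = (1/4² − 1/6²)/(1/1² − 1/2²) = 0.03472/0.7500 = 0.0463.

0.0463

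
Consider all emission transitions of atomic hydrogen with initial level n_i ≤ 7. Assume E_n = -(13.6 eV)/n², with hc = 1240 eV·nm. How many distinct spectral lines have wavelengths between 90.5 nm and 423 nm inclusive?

8

Enumerate all n_i → n_f pairs with 1 ≤ n_f < n_i ≤ 7 and compute λ = 1240 / [13.6·1·(1/n_f² − 1/n_i²)].
Lines falling in [90.5, 423] nm: 7→1 (93.08 nm), 6→1 (93.78 nm), 5→1 (94.98 nm), 4→1 (97.25 nm), 3→1 (102.6 nm), 2→1 (121.6 nm), 7→2 (397.1 nm), 6→2 (410.3 nm).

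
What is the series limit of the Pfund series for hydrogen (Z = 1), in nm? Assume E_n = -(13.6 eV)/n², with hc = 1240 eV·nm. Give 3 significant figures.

The Pfund series has lower level n_f = 5; the series limit corresponds to n_i → ∞.
ΔE_max = 13.6 × 1 / 5² = 0.5440 eV.
λ_min = 1240 / 0.5440 = 2280 nm.

2280 nm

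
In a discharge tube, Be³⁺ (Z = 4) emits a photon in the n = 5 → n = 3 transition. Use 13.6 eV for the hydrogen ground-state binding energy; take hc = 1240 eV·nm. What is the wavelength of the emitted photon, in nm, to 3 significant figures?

For Z = 4 the level energies scale as Z², so the effective Rydberg energy is 13.6 × 16 = 217.6 eV.
ΔE = 217.6 × (1/3² − 1/5²) = 217.6 × 0.07111 = 15.47 eV.
λ = hc/ΔE = 1240 / 15.47 = 80.1 nm.

80.1 nm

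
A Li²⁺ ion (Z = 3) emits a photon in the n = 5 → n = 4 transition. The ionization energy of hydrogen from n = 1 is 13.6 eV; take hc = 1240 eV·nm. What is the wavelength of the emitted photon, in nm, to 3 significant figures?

450 nm

For Z = 3 the level energies scale as Z², so the effective Rydberg energy is 13.6 × 9 = 122.4 eV.
ΔE = 122.4 × (1/4² − 1/5²) = 122.4 × 0.02250 = 2.754 eV.
λ = hc/ΔE = 1240 / 2.754 = 450 nm.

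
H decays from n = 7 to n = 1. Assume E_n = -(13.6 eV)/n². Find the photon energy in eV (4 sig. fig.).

13.32 eV

E_7 = −13.60/49 = −0.2776 eV and E_1 = −13.60/1 = −13.60 eV.
The photon energy is |E_7 − E_1| = 13.32 eV.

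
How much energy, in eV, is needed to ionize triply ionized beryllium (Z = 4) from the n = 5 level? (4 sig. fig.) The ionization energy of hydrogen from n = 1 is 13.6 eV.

8.704 eV

E_n = −13.6 Z²/n² = −217.6/n² eV for Z = 4.
E_5 = −217.6/25 = −8.704 eV, so ionization (to E = 0) requires 8.704 eV.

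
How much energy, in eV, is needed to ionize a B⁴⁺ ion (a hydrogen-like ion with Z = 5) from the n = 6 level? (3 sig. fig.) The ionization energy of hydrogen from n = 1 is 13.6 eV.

9.44 eV

E_n = −13.6 Z²/n² = −340.0/n² eV for Z = 5.
E_6 = −340.0/36 = −9.44 eV, so ionization (to E = 0) requires 9.44 eV.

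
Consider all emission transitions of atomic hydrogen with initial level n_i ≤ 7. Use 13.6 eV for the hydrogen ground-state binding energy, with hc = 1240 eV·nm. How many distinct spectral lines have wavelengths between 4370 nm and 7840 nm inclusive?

Enumerate all n_i → n_f pairs with 1 ≤ n_f < n_i ≤ 7 and compute λ = 1240 / [13.6·1·(1/n_f² − 1/n_i²)].
Lines falling in [4370, 7840] nm: 7→5 (4654 nm), 6→5 (7460 nm).

2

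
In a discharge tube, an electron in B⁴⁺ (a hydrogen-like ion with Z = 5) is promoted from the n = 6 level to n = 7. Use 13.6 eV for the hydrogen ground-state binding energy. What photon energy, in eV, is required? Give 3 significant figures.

2.51 eV

The Bohr energies scale as Z², so for Z = 5: E_n = −340.0/n² eV.
E_7 = −340.0/49 = −6.939 eV and E_6 = −340.0/36 = −9.444 eV.
The photon energy is |E_7 − E_6| = 2.51 eV.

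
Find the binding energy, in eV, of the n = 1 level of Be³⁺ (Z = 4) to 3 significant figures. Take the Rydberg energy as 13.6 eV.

E_n = −13.6 Z²/n² = −217.6/n² eV for Z = 4.
E_1 = −217.6/1 = −218 eV, so ionization (to E = 0) requires 218 eV.

218 eV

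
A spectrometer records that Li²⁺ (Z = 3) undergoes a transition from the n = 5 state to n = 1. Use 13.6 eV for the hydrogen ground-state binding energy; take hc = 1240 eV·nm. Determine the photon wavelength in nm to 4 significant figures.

For Z = 3 the level energies scale as Z², so the effective Rydberg energy is 13.6 × 9 = 122.4 eV.
ΔE = 122.4 × (1/1² − 1/5²) = 122.4 × 0.9600 = 117.5 eV.
λ = hc/ΔE = 1240 / 117.5 = 10.55 nm.

10.55 nm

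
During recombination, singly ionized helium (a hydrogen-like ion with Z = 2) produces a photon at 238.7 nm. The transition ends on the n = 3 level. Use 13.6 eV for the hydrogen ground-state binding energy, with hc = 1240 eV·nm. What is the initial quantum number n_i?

The photon energy is ΔE = hc/λ = 1240 / 238.7 = 5.195 eV.
With Z = 2, ΔE = 54.40 × (1/n_f² − 1/n_i²), so 1/n_f² − 1/n_i² = 0.09549.
With n_f = 3: 1/n_i² = 1/9 − 0.09549 = 0.01562, so n_i ≈ 8.00.

n_i = 8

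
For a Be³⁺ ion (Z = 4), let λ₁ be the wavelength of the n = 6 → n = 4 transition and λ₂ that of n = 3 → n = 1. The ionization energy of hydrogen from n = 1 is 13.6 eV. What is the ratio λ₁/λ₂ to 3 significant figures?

25.6

λ ∝ 1/ΔE ∝ 1/(1/n_f² − 1/n_i²), and the Z² and hc factors cancel in the ratio.
λ₁/λ₂ = (1/1² − 1/3²)/(1/4² − 1/6²) = 0.8889/0.03472 = 25.6.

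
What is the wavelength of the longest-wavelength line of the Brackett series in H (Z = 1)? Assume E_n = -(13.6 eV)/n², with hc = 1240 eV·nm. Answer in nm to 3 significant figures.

4050 nm

The Brackett series terminates on n_f = 4; the first line has n_i = 4+1 = 5.
ΔE = 13.60 × (1/4² − 1/5²) = 0.3060 eV.
λ = 1240 / 0.3060 = 4050 nm.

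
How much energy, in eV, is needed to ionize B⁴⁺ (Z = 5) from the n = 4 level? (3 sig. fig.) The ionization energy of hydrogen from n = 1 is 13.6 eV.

21.3 eV

E_n = −13.6 Z²/n² = −340.0/n² eV for Z = 5.
E_4 = −340.0/16 = −21.3 eV, so ionization (to E = 0) requires 21.3 eV.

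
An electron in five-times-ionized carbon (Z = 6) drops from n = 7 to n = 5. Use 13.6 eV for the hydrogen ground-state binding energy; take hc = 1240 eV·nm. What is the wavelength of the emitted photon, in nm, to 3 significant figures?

For Z = 6 the level energies scale as Z², so the effective Rydberg energy is 13.6 × 36 = 489.6 eV.
ΔE = 489.6 × (1/5² − 1/7²) = 489.6 × 0.01959 = 9.592 eV.
λ = hc/ΔE = 1240 / 9.592 = 129 nm.

129 nm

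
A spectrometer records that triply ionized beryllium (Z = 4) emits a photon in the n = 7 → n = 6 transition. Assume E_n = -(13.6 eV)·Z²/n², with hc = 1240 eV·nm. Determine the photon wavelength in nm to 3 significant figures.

For Z = 4 the level energies scale as Z², so the effective Rydberg energy is 13.6 × 16 = 217.6 eV.
ΔE = 217.6 × (1/6² − 1/7²) = 217.6 × 0.007370 = 1.604 eV.
λ = hc/ΔE = 1240 / 1.604 = 773 nm.

773 nm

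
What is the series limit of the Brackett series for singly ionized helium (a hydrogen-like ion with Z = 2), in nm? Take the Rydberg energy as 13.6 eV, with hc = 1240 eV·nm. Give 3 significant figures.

365 nm

The Brackett series has lower level n_f = 4; the series limit corresponds to n_i → ∞.
ΔE_max = 13.6 × 4 / 4² = 3.400 eV.
λ_min = 1240 / 3.400 = 365 nm.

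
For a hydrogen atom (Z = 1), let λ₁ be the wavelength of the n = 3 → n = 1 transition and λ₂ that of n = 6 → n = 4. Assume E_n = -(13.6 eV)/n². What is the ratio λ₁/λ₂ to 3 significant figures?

0.0391

λ ∝ 1/ΔE ∝ 1/(1/n_f² − 1/n_i²), and the Z² and hc factors cancel in the ratio.
λ₁/λ₂ = (1/4² − 1/6²)/(1/1² − 1/3²) = 0.03472/0.8889 = 0.0391.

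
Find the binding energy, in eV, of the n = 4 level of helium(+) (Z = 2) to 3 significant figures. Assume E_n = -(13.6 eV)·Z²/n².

3.40 eV

E_n = −13.6 Z²/n² = −54.40/n² eV for Z = 2.
E_4 = −54.40/16 = −3.40 eV, so ionization (to E = 0) requires 3.40 eV.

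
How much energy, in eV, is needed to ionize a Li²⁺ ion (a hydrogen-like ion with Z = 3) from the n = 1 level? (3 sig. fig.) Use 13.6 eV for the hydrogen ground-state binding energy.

E_n = −13.6 Z²/n² = −122.4/n² eV for Z = 3.
E_1 = −122.4/1 = −122 eV, so ionization (to E = 0) requires 122 eV.

122 eV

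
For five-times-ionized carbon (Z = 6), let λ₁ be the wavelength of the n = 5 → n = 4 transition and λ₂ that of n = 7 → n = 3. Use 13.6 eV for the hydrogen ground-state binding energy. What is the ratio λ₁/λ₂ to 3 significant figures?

4.03

λ ∝ 1/ΔE ∝ 1/(1/n_f² − 1/n_i²), and the Z² and hc factors cancel in the ratio.
λ₁/λ₂ = (1/3² − 1/7²)/(1/4² − 1/5²) = 0.09070/0.02250 = 4.03.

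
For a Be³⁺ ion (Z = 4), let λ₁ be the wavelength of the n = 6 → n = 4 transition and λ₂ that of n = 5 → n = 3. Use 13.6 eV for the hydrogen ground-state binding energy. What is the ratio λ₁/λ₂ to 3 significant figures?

2.05

λ ∝ 1/ΔE ∝ 1/(1/n_f² − 1/n_i²), and the Z² and hc factors cancel in the ratio.
λ₁/λ₂ = (1/3² − 1/5²)/(1/4² − 1/6²) = 0.07111/0.03472 = 2.05.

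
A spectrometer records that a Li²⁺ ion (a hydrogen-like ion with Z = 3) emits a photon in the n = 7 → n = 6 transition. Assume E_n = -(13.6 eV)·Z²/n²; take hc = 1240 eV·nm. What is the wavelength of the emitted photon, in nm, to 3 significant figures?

1370 nm

For Z = 3 the level energies scale as Z², so the effective Rydberg energy is 13.6 × 9 = 122.4 eV.
ΔE = 122.4 × (1/6² − 1/7²) = 122.4 × 0.007370 = 0.9020 eV.
λ = hc/ΔE = 1240 / 0.9020 = 1370 nm.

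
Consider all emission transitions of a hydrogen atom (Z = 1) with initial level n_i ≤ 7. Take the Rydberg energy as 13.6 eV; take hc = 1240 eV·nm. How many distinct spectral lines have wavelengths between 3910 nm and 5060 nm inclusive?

2

Enumerate all n_i → n_f pairs with 1 ≤ n_f < n_i ≤ 7 and compute λ = 1240 / [13.6·1·(1/n_f² − 1/n_i²)].
Lines falling in [3910, 5060] nm: 5→4 (4052 nm), 7→5 (4654 nm).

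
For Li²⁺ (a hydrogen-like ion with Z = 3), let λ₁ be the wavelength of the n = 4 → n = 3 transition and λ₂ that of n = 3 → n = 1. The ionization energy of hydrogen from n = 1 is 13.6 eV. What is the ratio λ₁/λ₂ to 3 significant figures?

λ ∝ 1/ΔE ∝ 1/(1/n_f² − 1/n_i²), and the Z² and hc factors cancel in the ratio.
λ₁/λ₂ = (1/1² − 1/3²)/(1/3² − 1/4²) = 0.8889/0.04861 = 18.3.

18.3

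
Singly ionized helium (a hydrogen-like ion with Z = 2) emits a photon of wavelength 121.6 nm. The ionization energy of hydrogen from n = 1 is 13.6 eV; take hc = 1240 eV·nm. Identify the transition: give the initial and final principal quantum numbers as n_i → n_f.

The photon energy is ΔE = hc/λ = 1240 / 121.6 = 10.20 eV.
With Z = 2, ΔE = 54.40 × (1/n_f² − 1/n_i²), so 1/n_f² − 1/n_i² = 0.1875.
Trying n_f = 2 gives 1/n_i² = 0.06255, i.e. n_i ≈ 4; this pair matches.

n_i = 4, n_f = 2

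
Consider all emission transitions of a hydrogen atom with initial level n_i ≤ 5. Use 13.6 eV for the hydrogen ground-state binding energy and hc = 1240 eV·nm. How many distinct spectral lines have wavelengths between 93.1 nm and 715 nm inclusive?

7

Enumerate all n_i → n_f pairs with 1 ≤ n_f < n_i ≤ 5 and compute λ = 1240 / [13.6·1·(1/n_f² − 1/n_i²)].
Lines falling in [93.1, 715] nm: 5→1 (94.98 nm), 4→1 (97.25 nm), 3→1 (102.6 nm), 2→1 (121.6 nm), 5→2 (434.2 nm), 4→2 (486.3 nm), 3→2 (656.5 nm).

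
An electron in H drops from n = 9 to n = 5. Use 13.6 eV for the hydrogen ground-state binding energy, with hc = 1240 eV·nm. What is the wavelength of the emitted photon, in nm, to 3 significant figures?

ΔE = 13.60 × (1/5² − 1/9²) = 13.60 × 0.02765 = 0.3761 eV.
λ = hc/ΔE = 1240 / 0.3761 = 3300 nm.
This line belongs to the Pfund series.

3300 nm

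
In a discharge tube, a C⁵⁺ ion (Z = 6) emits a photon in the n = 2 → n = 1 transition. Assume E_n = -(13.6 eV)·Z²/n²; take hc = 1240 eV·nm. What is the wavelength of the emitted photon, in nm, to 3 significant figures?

3.38 nm

For Z = 6 the level energies scale as Z², so the effective Rydberg energy is 13.6 × 36 = 489.6 eV.
ΔE = 489.6 × (1/1² − 1/2²) = 489.6 × 0.7500 = 367.2 eV.
λ = hc/ΔE = 1240 / 367.2 = 3.38 nm.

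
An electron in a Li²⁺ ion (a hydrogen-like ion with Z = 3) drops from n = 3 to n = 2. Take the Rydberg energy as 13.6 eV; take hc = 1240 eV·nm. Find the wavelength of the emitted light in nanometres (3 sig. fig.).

For Z = 3 the level energies scale as Z², so the effective Rydberg energy is 13.6 × 9 = 122.4 eV.
ΔE = 122.4 × (1/2² − 1/3²) = 122.4 × 0.1389 = 17.00 eV.
λ = hc/ΔE = 1240 / 17.00 = 72.9 nm.

72.9 nm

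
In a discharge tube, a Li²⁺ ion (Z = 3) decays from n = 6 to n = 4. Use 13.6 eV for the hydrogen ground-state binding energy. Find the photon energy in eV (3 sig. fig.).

4.25 eV

The Bohr energies scale as Z², so for Z = 3: E_n = −122.4/n² eV.
E_6 = −122.4/36 = −3.400 eV and E_4 = −122.4/16 = −7.650 eV.
The photon energy is |E_6 − E_4| = 4.25 eV.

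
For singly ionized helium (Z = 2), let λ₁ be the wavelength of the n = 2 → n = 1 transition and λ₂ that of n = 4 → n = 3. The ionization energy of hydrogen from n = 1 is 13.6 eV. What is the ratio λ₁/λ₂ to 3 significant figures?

λ ∝ 1/ΔE ∝ 1/(1/n_f² − 1/n_i²), and the Z² and hc factors cancel in the ratio.
λ₁/λ₂ = (1/3² − 1/4²)/(1/1² − 1/2²) = 0.04861/0.7500 = 0.0648.

0.0648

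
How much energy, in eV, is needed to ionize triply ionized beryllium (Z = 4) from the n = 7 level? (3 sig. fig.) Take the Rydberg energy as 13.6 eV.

4.44 eV

E_n = −13.6 Z²/n² = −217.6/n² eV for Z = 4.
E_7 = −217.6/49 = −4.44 eV, so ionization (to E = 0) requires 4.44 eV.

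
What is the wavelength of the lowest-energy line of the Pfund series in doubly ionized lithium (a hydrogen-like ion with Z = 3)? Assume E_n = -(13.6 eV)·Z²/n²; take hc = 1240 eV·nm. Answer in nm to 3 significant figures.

The Pfund series terminates on n_f = 5; the first line has n_i = 5+1 = 6.
ΔE = 122.4 × (1/5² − 1/6²) = 1.496 eV.
λ = 1240 / 1.496 = 829 nm.

829 nm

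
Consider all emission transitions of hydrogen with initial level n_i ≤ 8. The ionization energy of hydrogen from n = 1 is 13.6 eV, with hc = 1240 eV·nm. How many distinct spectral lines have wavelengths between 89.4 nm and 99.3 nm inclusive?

5

Enumerate all n_i → n_f pairs with 1 ≤ n_f < n_i ≤ 8 and compute λ = 1240 / [13.6·1·(1/n_f² − 1/n_i²)].
Lines falling in [89.4, 99.3] nm: 8→1 (92.62 nm), 7→1 (93.08 nm), 6→1 (93.78 nm), 5→1 (94.98 nm), 4→1 (97.25 nm).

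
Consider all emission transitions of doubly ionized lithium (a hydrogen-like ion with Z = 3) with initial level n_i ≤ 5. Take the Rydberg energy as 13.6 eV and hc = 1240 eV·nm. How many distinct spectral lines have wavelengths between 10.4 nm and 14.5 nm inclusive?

Enumerate all n_i → n_f pairs with 1 ≤ n_f < n_i ≤ 5 and compute λ = 1240 / [13.6·9·(1/n_f² − 1/n_i²)].
Lines falling in [10.4, 14.5] nm: 5→1 (10.55 nm), 4→1 (10.81 nm), 3→1 (11.40 nm), 2→1 (13.51 nm).

4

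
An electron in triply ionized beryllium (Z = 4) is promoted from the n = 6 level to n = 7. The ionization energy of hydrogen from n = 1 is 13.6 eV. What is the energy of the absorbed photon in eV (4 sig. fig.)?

1.604 eV

The Bohr energies scale as Z², so for Z = 4: E_n = −217.6/n² eV.
E_7 = −217.6/49 = −4.441 eV and E_6 = −217.6/36 = −6.044 eV.
The photon energy is |E_7 − E_6| = 1.604 eV.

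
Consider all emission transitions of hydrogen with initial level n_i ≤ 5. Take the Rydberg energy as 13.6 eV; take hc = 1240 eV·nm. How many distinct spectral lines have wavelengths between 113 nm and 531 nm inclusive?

3

Enumerate all n_i → n_f pairs with 1 ≤ n_f < n_i ≤ 5 and compute λ = 1240 / [13.6·1·(1/n_f² − 1/n_i²)].
Lines falling in [113, 531] nm: 2→1 (121.6 nm), 5→2 (434.2 nm), 4→2 (486.3 nm).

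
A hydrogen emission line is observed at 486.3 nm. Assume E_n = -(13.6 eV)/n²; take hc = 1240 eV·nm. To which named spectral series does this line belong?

ΔE = 1240/486.3 = 2.550 eV.
This matches 13.6 × (1/2² − 1/4²), so n_f = 2: the Balmer series.

Balmer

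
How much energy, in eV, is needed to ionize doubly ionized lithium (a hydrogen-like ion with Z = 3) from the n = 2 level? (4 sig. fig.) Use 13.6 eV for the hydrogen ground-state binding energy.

30.60 eV

E_n = −13.6 Z²/n² = −122.4/n² eV for Z = 3.
E_2 = −122.4/4 = −30.60 eV, so ionization (to E = 0) requires 30.60 eV.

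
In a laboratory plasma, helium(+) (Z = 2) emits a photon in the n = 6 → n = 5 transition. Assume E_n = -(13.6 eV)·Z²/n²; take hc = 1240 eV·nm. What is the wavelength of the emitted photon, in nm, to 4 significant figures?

1865 nm

For Z = 2 the level energies scale as Z², so the effective Rydberg energy is 13.6 × 4 = 54.40 eV.
ΔE = 54.40 × (1/5² − 1/6²) = 54.40 × 0.01222 = 0.6649 eV.
λ = hc/ΔE = 1240 / 0.6649 = 1865 nm.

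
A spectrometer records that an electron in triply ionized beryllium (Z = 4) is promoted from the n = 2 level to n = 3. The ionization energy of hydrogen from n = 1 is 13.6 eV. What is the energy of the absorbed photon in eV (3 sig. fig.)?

The Bohr energies scale as Z², so for Z = 4: E_n = −217.6/n² eV.
E_3 = −217.6/9 = −24.18 eV and E_2 = −217.6/4 = −54.40 eV.
The photon energy is |E_3 − E_2| = 30.2 eV.

30.2 eV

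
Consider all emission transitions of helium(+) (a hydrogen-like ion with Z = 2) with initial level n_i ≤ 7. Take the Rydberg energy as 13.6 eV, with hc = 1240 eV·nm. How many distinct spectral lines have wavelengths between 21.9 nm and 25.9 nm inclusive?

5

Enumerate all n_i → n_f pairs with 1 ≤ n_f < n_i ≤ 7 and compute λ = 1240 / [13.6·4·(1/n_f² − 1/n_i²)].
Lines falling in [21.9, 25.9] nm: 7→1 (23.27 nm), 6→1 (23.45 nm), 5→1 (23.74 nm), 4→1 (24.31 nm), 3→1 (25.64 nm).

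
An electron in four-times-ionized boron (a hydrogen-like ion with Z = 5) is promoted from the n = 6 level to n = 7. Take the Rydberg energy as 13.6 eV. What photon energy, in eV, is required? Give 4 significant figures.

2.506 eV

The Bohr energies scale as Z², so for Z = 5: E_n = −340.0/n² eV.
E_7 = −340.0/49 = −6.939 eV and E_6 = −340.0/36 = −9.444 eV.
The photon energy is |E_7 − E_6| = 2.506 eV.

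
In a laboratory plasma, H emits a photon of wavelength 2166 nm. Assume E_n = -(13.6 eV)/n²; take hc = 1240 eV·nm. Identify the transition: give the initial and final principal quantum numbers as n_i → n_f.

n_i = 7, n_f = 4

The photon energy is ΔE = hc/λ = 1240 / 2166 = 0.5725 eV.
With Z = 1, ΔE = 13.60 × (1/n_f² − 1/n_i²), so 1/n_f² − 1/n_i² = 0.04209.
Trying n_f = 4 gives 1/n_i² = 0.02041, i.e. n_i ≈ 7; this pair matches.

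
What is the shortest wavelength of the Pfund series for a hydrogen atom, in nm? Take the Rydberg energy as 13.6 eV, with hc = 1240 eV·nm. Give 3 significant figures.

2280 nm

The Pfund series has lower level n_f = 5; the series limit corresponds to n_i → ∞.
ΔE_max = 13.6 × 1 / 5² = 0.5440 eV.
λ_min = 1240 / 0.5440 = 2280 nm.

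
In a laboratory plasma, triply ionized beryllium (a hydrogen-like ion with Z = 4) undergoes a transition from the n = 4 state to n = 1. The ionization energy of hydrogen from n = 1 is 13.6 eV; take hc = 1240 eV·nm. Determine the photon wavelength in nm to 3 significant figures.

6.08 nm

For Z = 4 the level energies scale as Z², so the effective Rydberg energy is 13.6 × 16 = 217.6 eV.
ΔE = 217.6 × (1/1² − 1/4²) = 217.6 × 0.9375 = 204.0 eV.
λ = hc/ΔE = 1240 / 204.0 = 6.08 nm.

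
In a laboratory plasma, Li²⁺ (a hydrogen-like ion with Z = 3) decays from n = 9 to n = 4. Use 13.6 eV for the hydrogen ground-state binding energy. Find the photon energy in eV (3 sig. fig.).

The Bohr energies scale as Z², so for Z = 3: E_n = −122.4/n² eV.
E_9 = −122.4/81 = −1.511 eV and E_4 = −122.4/16 = −7.650 eV.
The photon energy is |E_9 − E_4| = 6.14 eV.

6.14 eV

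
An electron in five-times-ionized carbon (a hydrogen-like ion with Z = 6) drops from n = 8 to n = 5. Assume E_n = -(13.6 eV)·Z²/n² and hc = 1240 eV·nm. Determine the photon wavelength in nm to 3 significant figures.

For Z = 6 the level energies scale as Z², so the effective Rydberg energy is 13.6 × 36 = 489.6 eV.
ΔE = 489.6 × (1/5² − 1/8²) = 489.6 × 0.02438 = 11.93 eV.
λ = hc/ΔE = 1240 / 11.93 = 104 nm.

104 nm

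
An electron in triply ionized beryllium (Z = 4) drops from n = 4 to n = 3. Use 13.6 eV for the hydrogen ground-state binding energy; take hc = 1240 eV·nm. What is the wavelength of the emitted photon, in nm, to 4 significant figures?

For Z = 4 the level energies scale as Z², so the effective Rydberg energy is 13.6 × 16 = 217.6 eV.
ΔE = 217.6 × (1/3² − 1/4²) = 217.6 × 0.04861 = 10.58 eV.
λ = hc/ΔE = 1240 / 10.58 = 117.2 nm.

117.2 nm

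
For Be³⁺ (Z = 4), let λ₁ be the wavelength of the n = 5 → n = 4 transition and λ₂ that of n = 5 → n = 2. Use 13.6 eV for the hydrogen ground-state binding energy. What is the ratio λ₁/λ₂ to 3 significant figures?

9.33

λ ∝ 1/ΔE ∝ 1/(1/n_f² − 1/n_i²), and the Z² and hc factors cancel in the ratio.
λ₁/λ₂ = (1/2² − 1/5²)/(1/4² − 1/5²) = 0.2100/0.02250 = 9.33.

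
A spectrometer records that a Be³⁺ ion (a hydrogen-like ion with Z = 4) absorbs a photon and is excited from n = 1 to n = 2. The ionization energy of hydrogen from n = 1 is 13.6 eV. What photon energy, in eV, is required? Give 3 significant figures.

The Bohr energies scale as Z², so for Z = 4: E_n = −217.6/n² eV.
E_2 = −217.6/4 = −54.40 eV and E_1 = −217.6/1 = −217.6 eV.
The photon energy is |E_2 − E_1| = 163 eV.

163 eV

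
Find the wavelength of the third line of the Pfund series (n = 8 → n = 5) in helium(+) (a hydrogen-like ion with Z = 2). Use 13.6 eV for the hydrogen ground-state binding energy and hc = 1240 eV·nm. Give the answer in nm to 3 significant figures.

The Pfund series terminates on n_f = 5; the third line has n_i = 5+3 = 8.
ΔE = 54.40 × (1/5² − 1/8²) = 1.326 eV.
λ = 1240 / 1.326 = 935 nm.

935 nm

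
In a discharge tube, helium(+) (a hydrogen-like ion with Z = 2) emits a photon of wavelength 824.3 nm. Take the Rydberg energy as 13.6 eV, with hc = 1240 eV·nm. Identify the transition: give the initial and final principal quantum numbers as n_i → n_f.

The photon energy is ΔE = hc/λ = 1240 / 824.3 = 1.504 eV.
With Z = 2, ΔE = 54.40 × (1/n_f² − 1/n_i²), so 1/n_f² − 1/n_i² = 0.02765.
Trying n_f = 5 gives 1/n_i² = 0.01235, i.e. n_i ≈ 9; this pair matches.

n_i = 9, n_f = 5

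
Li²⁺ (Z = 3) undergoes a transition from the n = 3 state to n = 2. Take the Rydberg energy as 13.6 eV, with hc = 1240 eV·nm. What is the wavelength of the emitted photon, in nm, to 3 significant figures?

72.9 nm

For Z = 3 the level energies scale as Z², so the effective Rydberg energy is 13.6 × 9 = 122.4 eV.
ΔE = 122.4 × (1/2² − 1/3²) = 122.4 × 0.1389 = 17.00 eV.
λ = hc/ΔE = 1240 / 17.00 = 72.9 nm.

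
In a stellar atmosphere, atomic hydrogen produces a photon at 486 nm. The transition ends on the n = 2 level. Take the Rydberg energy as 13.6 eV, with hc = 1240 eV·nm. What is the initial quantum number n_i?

The photon energy is ΔE = hc/λ = 1240 / 486 = 2.551 eV.
With Z = 1, ΔE = 13.60 × (1/n_f² − 1/n_i²), so 1/n_f² − 1/n_i² = 0.1876.
With n_f = 2: 1/n_i² = 1/4 − 0.1876 = 0.06239, so n_i ≈ 4.00.

n_i = 4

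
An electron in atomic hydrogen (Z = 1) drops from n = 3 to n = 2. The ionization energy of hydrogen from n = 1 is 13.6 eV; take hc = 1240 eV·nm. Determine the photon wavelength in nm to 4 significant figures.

ΔE = 13.60 × (1/2² − 1/3²) = 13.60 × 0.1389 = 1.889 eV.
λ = hc/ΔE = 1240 / 1.889 = 656.5 nm.
This line belongs to the Balmer series.

656.5 nm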